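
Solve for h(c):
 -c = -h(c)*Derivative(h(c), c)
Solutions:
 h(c) = -sqrt(C1 + c^2)
 h(c) = sqrt(C1 + c^2)


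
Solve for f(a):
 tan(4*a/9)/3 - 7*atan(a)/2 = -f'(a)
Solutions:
 f(a) = C1 + 7*a*atan(a)/2 - 7*log(a^2 + 1)/4 + 3*log(cos(4*a/9))/4


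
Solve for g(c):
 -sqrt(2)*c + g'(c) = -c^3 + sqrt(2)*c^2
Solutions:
 g(c) = C1 - c^4/4 + sqrt(2)*c^3/3 + sqrt(2)*c^2/2


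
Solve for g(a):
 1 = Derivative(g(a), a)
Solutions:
 g(a) = C1 + a


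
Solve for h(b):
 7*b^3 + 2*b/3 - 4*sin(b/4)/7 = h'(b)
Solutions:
 h(b) = C1 + 7*b^4/4 + b^2/3 + 16*cos(b/4)/7


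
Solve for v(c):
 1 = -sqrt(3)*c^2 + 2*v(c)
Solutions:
 v(c) = sqrt(3)*c^2/2 + 1/2


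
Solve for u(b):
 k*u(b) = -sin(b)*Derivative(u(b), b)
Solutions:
 u(b) = C1*exp(k*(-log(cos(b) - 1) + log(cos(b) + 1))/2)


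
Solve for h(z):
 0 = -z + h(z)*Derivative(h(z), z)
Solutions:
 h(z) = -sqrt(C1 + z^2)
 h(z) = sqrt(C1 + z^2)


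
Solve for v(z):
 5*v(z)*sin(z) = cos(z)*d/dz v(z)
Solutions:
 v(z) = C1/cos(z)^5


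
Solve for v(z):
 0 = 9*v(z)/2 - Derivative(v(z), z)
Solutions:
 v(z) = C1*exp(9*z/2)


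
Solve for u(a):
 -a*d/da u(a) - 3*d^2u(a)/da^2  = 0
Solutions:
 u(a) = C1 + C2*erf(sqrt(6)*a/6)


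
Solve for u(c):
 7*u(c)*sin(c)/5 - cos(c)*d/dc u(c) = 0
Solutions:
 u(c) = C1/cos(c)^(7/5)


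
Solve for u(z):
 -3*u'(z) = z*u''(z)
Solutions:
 u(z) = C1 + C2/z^2


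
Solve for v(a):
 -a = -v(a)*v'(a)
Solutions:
 v(a) = -sqrt(C1 + a^2)
 v(a) = sqrt(C1 + a^2)


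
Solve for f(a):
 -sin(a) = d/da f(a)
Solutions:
 f(a) = C1 + cos(a)


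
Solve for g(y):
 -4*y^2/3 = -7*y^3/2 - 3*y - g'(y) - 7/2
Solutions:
 g(y) = C1 - 7*y^4/8 + 4*y^3/9 - 3*y^2/2 - 7*y/2


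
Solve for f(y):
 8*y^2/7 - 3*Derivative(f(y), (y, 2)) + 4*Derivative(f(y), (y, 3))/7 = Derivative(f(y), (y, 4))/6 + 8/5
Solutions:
 f(y) = C1 + C2*y + 2*y^4/63 + 32*y^3/1323 - 12688*y^2/46305 + (C3*sin(3*sqrt(82)*y/7) + C4*cos(3*sqrt(82)*y/7))*exp(12*y/7)


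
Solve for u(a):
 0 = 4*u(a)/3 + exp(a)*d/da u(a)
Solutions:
 u(a) = C1*exp(4*exp(-a)/3)


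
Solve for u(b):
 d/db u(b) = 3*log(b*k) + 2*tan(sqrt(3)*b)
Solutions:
 u(b) = C1 + 3*b*log(b*k) - 3*b - 2*sqrt(3)*log(cos(sqrt(3)*b))/3


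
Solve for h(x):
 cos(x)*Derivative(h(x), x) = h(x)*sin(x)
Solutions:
 h(x) = C1/cos(x)


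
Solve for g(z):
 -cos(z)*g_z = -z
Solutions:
 g(z) = C1 + Integral(z/cos(z), z)


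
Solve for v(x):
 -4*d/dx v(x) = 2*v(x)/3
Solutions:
 v(x) = C1*exp(-x/6)


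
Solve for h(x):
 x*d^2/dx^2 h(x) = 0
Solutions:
 h(x) = C1 + C2*x


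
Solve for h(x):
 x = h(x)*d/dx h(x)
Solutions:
 h(x) = -sqrt(C1 + x^2)
 h(x) = sqrt(C1 + x^2)


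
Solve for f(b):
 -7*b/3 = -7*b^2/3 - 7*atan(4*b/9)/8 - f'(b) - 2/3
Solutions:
 f(b) = C1 - 7*b^3/9 + 7*b^2/6 - 7*b*atan(4*b/9)/8 - 2*b/3 + 63*log(16*b^2 + 81)/64


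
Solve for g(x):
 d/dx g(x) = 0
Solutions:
 g(x) = C1


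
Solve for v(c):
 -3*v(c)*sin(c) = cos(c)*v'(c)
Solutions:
 v(c) = C1*cos(c)^3


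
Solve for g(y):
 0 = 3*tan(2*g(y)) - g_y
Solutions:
 g(y) = -asin(C1*exp(6*y))/2 + pi/2
 g(y) = asin(C1*exp(6*y))/2


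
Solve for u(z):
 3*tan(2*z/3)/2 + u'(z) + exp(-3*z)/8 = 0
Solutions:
 u(z) = C1 - 9*log(tan(2*z/3)^2 + 1)/8 + exp(-3*z)/24


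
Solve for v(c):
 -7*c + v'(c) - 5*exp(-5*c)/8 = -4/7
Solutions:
 v(c) = C1 + 7*c^2/2 - 4*c/7 - exp(-5*c)/8


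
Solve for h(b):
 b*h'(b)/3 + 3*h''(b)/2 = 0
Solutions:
 h(b) = C1 + C2*erf(b/3)


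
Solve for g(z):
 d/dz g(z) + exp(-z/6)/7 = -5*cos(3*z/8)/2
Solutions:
 g(z) = C1 - 20*sin(3*z/8)/3 + 6*exp(-z/6)/7


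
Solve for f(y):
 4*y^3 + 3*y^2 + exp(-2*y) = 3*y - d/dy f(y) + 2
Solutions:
 f(y) = C1 - y^4 - y^3 + 3*y^2/2 + 2*y + exp(-2*y)/2


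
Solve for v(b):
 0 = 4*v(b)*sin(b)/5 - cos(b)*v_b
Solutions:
 v(b) = C1/cos(b)^(4/5)


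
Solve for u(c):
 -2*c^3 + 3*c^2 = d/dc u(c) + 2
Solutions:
 u(c) = C1 - c^4/2 + c^3 - 2*c


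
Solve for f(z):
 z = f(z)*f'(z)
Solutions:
 f(z) = -sqrt(C1 + z^2)
 f(z) = sqrt(C1 + z^2)


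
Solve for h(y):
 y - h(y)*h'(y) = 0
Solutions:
 h(y) = -sqrt(C1 + y^2)
 h(y) = sqrt(C1 + y^2)


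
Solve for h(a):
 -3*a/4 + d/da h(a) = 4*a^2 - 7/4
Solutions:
 h(a) = C1 + 4*a^3/3 + 3*a^2/8 - 7*a/4


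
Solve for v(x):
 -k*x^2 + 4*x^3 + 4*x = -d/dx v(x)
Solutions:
 v(x) = C1 + k*x^3/3 - x^4 - 2*x^2


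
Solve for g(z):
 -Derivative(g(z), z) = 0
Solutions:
 g(z) = C1


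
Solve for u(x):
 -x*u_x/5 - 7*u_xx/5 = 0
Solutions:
 u(x) = C1 + C2*erf(sqrt(14)*x/14)


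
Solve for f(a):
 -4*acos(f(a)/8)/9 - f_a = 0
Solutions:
 Integral(1/acos(_y/8), (_y, f(a))) = C1 - 4*a/9


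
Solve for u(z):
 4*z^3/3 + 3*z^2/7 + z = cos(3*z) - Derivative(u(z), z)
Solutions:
 u(z) = C1 - z^4/3 - z^3/7 - z^2/2 + sin(3*z)/3


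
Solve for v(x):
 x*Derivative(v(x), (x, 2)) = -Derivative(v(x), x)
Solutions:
 v(x) = C1 + C2*log(x)


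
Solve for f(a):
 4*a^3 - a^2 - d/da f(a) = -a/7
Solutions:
 f(a) = C1 + a^4 - a^3/3 + a^2/14


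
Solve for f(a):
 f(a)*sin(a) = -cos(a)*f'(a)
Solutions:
 f(a) = C1*cos(a)


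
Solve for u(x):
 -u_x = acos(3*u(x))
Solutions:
 Integral(1/acos(3*_y), (_y, u(x))) = C1 - x


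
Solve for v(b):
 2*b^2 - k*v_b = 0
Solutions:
 v(b) = C1 + 2*b^3/(3*k)


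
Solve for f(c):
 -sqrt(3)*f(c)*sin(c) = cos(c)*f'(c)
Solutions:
 f(c) = C1*cos(c)^(sqrt(3))


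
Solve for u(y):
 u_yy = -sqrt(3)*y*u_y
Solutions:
 u(y) = C1 + C2*erf(sqrt(2)*3^(1/4)*y/2)


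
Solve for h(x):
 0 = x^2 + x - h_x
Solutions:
 h(x) = C1 + x^3/3 + x^2/2


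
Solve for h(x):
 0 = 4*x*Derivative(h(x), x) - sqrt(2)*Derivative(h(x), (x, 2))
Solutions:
 h(x) = C1 + C2*erfi(2^(1/4)*x)


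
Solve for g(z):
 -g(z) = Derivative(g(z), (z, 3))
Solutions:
 g(z) = C3*exp(-z) + (C1*sin(sqrt(3)*z/2) + C2*cos(sqrt(3)*z/2))*exp(z/2)


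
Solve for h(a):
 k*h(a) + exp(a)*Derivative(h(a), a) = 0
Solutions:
 h(a) = C1*exp(k*exp(-a))


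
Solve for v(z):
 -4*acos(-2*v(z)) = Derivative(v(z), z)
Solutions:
 Integral(1/acos(-2*_y), (_y, v(z))) = C1 - 4*z


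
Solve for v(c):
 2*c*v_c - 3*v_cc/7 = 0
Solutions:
 v(c) = C1 + C2*erfi(sqrt(21)*c/3)


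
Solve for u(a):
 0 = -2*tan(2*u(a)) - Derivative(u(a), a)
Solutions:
 u(a) = -asin(C1*exp(-4*a))/2 + pi/2
 u(a) = asin(C1*exp(-4*a))/2


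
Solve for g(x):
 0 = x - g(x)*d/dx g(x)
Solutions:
 g(x) = -sqrt(C1 + x^2)
 g(x) = sqrt(C1 + x^2)


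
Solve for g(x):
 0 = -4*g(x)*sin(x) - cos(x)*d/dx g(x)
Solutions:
 g(x) = C1*cos(x)^4


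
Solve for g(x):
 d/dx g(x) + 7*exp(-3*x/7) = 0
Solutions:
 g(x) = C1 + 49*exp(-3*x/7)/3


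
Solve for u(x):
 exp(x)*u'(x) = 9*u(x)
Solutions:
 u(x) = C1*exp(-9*exp(-x))


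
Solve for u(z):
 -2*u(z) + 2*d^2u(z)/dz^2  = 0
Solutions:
 u(z) = C1*exp(-z) + C2*exp(z)


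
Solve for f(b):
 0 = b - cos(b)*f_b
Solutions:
 f(b) = C1 + Integral(b/cos(b), b)


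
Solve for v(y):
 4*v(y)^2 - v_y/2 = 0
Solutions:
 v(y) = -1/(C1 + 8*y)


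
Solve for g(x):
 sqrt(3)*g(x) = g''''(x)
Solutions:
 g(x) = C1*exp(-3^(1/8)*x) + C2*exp(3^(1/8)*x) + C3*sin(3^(1/8)*x) + C4*cos(3^(1/8)*x)


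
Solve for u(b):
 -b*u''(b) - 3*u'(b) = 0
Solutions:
 u(b) = C1 + C2/b^2


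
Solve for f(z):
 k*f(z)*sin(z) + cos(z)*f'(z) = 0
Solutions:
 f(z) = C1*exp(k*log(cos(z)))


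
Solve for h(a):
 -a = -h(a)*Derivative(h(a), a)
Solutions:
 h(a) = -sqrt(C1 + a^2)
 h(a) = sqrt(C1 + a^2)


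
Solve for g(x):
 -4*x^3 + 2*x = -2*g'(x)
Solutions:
 g(x) = C1 + x^4/2 - x^2/2


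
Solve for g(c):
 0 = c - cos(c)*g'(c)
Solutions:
 g(c) = C1 + Integral(c/cos(c), c)


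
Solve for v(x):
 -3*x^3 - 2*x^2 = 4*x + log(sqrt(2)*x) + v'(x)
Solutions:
 v(x) = C1 - 3*x^4/4 - 2*x^3/3 - 2*x^2 - x*log(x) - x*log(2)/2 + x


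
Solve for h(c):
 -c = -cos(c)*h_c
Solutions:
 h(c) = C1 + Integral(c/cos(c), c)


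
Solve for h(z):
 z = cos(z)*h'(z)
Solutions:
 h(z) = C1 + Integral(z/cos(z), z)


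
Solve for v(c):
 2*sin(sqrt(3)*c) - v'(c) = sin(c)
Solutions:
 v(c) = C1 + cos(c) - 2*sqrt(3)*cos(sqrt(3)*c)/3


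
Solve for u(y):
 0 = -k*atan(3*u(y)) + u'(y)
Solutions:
 Integral(1/atan(3*_y), (_y, u(y))) = C1 + k*y


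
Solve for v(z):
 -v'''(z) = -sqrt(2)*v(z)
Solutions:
 v(z) = C3*exp(2^(1/6)*z) + (C1*sin(2^(1/6)*sqrt(3)*z/2) + C2*cos(2^(1/6)*sqrt(3)*z/2))*exp(-2^(1/6)*z/2)


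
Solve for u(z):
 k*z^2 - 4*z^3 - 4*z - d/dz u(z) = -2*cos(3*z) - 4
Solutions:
 u(z) = C1 + k*z^3/3 - z^4 - 2*z^2 + 4*z + 2*sin(3*z)/3


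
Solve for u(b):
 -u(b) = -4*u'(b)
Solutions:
 u(b) = C1*exp(b/4)


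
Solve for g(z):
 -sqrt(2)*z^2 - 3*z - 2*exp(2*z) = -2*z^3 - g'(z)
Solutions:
 g(z) = C1 - z^4/2 + sqrt(2)*z^3/3 + 3*z^2/2 + exp(2*z)


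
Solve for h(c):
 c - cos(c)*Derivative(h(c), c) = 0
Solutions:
 h(c) = C1 + Integral(c/cos(c), c)


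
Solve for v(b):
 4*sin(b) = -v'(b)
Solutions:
 v(b) = C1 + 4*cos(b)


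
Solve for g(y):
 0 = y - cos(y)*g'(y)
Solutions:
 g(y) = C1 + Integral(y/cos(y), y)


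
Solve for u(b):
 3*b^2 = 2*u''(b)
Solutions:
 u(b) = C1 + C2*b + b^4/8


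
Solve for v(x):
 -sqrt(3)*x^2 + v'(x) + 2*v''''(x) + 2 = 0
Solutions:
 v(x) = C1 + C4*exp(-2^(2/3)*x/2) + sqrt(3)*x^3/3 - 2*x + (C2*sin(2^(2/3)*sqrt(3)*x/4) + C3*cos(2^(2/3)*sqrt(3)*x/4))*exp(2^(2/3)*x/4)


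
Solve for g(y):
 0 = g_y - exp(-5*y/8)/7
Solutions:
 g(y) = C1 - 8*exp(-5*y/8)/35


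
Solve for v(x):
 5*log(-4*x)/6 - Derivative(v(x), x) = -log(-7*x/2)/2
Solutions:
 v(x) = C1 + 4*x*log(-x)/3 + x*(-8 + 7*log(2) + 3*log(7))/6


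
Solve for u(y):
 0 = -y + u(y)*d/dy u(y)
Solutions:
 u(y) = -sqrt(C1 + y^2)
 u(y) = sqrt(C1 + y^2)


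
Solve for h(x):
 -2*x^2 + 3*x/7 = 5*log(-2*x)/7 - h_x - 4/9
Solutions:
 h(x) = C1 + 2*x^3/3 - 3*x^2/14 + 5*x*log(-x)/7 + x*(-73 + 45*log(2))/63


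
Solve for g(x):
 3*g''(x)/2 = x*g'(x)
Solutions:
 g(x) = C1 + C2*erfi(sqrt(3)*x/3)


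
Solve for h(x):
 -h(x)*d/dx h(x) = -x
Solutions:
 h(x) = -sqrt(C1 + x^2)
 h(x) = sqrt(C1 + x^2)


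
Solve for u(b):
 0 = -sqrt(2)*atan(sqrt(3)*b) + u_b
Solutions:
 u(b) = C1 + sqrt(2)*(b*atan(sqrt(3)*b) - sqrt(3)*log(3*b^2 + 1)/6)


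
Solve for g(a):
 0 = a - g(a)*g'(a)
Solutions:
 g(a) = -sqrt(C1 + a^2)
 g(a) = sqrt(C1 + a^2)


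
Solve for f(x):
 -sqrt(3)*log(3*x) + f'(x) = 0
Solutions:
 f(x) = C1 + sqrt(3)*x*log(x) - sqrt(3)*x + sqrt(3)*x*log(3)


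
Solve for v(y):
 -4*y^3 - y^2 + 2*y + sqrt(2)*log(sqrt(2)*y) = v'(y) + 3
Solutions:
 v(y) = C1 - y^4 - y^3/3 + y^2 + sqrt(2)*y*log(y) - 3*y - sqrt(2)*y + sqrt(2)*y*log(2)/2


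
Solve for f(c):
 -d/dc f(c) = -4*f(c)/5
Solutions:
 f(c) = C1*exp(4*c/5)


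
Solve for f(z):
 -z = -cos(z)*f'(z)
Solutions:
 f(z) = C1 + Integral(z/cos(z), z)


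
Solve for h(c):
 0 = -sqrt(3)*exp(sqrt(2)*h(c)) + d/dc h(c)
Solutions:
 h(c) = sqrt(2)*(2*log(-1/(C1 + sqrt(3)*c)) - log(2))/4


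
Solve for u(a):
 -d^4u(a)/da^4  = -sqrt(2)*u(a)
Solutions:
 u(a) = C1*exp(-2^(1/8)*a) + C2*exp(2^(1/8)*a) + C3*sin(2^(1/8)*a) + C4*cos(2^(1/8)*a)


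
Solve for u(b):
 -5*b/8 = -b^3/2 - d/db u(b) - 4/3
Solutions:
 u(b) = C1 - b^4/8 + 5*b^2/16 - 4*b/3


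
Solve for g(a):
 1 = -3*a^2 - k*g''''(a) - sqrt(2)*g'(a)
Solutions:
 g(a) = C1 + C2*exp(2^(1/6)*a*(-1/k)^(1/3)) + C3*exp(2^(1/6)*a*(-1/k)^(1/3)*(-1 + sqrt(3)*I)/2) + C4*exp(-2^(1/6)*a*(-1/k)^(1/3)*(1 + sqrt(3)*I)/2) - sqrt(2)*a^3/2 - sqrt(2)*a/2


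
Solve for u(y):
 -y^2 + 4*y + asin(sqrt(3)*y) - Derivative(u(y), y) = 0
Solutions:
 u(y) = C1 - y^3/3 + 2*y^2 + y*asin(sqrt(3)*y) + sqrt(3)*sqrt(1 - 3*y^2)/3


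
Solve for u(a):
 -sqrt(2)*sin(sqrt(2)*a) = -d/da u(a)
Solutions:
 u(a) = C1 - cos(sqrt(2)*a)


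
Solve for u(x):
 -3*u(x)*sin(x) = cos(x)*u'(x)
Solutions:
 u(x) = C1*cos(x)^3


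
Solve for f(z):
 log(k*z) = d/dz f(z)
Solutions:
 f(z) = C1 + z*log(k*z) - z


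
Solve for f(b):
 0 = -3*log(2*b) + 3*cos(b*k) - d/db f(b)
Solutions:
 f(b) = C1 - 3*b*log(b) - 3*b*log(2) + 3*b + 3*Piecewise((sin(b*k)/k, Ne(k, 0)), (b, True))


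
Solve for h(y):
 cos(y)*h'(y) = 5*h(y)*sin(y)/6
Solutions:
 h(y) = C1/cos(y)^(5/6)


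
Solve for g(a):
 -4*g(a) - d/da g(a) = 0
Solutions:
 g(a) = C1*exp(-4*a)


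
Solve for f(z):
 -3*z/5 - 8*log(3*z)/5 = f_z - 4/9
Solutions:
 f(z) = C1 - 3*z^2/10 - 8*z*log(z)/5 - 8*z*log(3)/5 + 92*z/45


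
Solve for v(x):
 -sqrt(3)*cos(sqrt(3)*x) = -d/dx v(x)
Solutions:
 v(x) = C1 + sin(sqrt(3)*x)


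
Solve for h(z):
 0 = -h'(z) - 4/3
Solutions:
 h(z) = C1 - 4*z/3


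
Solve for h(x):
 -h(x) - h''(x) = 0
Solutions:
 h(x) = C1*sin(x) + C2*cos(x)


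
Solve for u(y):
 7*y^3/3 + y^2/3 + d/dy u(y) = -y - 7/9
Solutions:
 u(y) = C1 - 7*y^4/12 - y^3/9 - y^2/2 - 7*y/9


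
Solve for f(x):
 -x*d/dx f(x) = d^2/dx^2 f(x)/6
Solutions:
 f(x) = C1 + C2*erf(sqrt(3)*x)


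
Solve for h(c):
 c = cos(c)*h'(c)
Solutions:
 h(c) = C1 + Integral(c/cos(c), c)


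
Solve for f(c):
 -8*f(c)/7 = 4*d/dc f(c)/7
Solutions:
 f(c) = C1*exp(-2*c)


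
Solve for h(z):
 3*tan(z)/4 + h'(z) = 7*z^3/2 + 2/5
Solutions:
 h(z) = C1 + 7*z^4/8 + 2*z/5 + 3*log(cos(z))/4


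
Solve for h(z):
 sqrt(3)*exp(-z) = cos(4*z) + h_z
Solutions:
 h(z) = C1 - sin(4*z)/4 - sqrt(3)*exp(-z)


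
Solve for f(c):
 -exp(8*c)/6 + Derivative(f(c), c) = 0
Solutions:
 f(c) = C1 + exp(8*c)/48


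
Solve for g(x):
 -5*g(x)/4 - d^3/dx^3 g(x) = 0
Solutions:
 g(x) = C3*exp(-10^(1/3)*x/2) + (C1*sin(10^(1/3)*sqrt(3)*x/4) + C2*cos(10^(1/3)*sqrt(3)*x/4))*exp(10^(1/3)*x/4)


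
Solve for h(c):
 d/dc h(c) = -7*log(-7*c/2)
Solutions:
 h(c) = C1 - 7*c*log(-c) + 7*c*(-log(7) + log(2) + 1)


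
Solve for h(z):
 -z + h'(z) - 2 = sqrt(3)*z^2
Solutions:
 h(z) = C1 + sqrt(3)*z^3/3 + z^2/2 + 2*z


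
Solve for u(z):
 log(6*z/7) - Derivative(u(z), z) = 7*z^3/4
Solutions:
 u(z) = C1 - 7*z^4/16 + z*log(z) - z + z*log(6/7)


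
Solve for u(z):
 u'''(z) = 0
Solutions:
 u(z) = C1 + C2*z + C3*z^2


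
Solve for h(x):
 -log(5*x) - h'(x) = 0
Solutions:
 h(x) = C1 - x*log(x) - x*log(5) + x


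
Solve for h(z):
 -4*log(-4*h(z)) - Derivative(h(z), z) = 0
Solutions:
 Integral(1/(log(-_y) + 2*log(2)), (_y, h(z)))/4 = C1 - z


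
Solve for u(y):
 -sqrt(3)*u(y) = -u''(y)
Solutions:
 u(y) = C1*exp(-3^(1/4)*y) + C2*exp(3^(1/4)*y)


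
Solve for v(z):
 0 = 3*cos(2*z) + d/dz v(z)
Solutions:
 v(z) = C1 - 3*sin(2*z)/2


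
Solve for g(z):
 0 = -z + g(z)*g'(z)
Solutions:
 g(z) = -sqrt(C1 + z^2)
 g(z) = sqrt(C1 + z^2)


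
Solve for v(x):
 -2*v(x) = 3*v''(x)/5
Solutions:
 v(x) = C1*sin(sqrt(30)*x/3) + C2*cos(sqrt(30)*x/3)


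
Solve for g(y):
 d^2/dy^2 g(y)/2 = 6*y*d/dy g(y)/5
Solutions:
 g(y) = C1 + C2*erfi(sqrt(30)*y/5)


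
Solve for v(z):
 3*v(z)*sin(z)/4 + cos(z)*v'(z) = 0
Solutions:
 v(z) = C1*cos(z)^(3/4)


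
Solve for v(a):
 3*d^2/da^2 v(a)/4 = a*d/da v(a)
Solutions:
 v(a) = C1 + C2*erfi(sqrt(6)*a/3)


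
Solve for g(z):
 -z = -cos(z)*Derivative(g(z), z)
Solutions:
 g(z) = C1 + Integral(z/cos(z), z)


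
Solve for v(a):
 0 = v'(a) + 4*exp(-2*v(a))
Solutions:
 v(a) = log(-sqrt(C1 - 8*a))
 v(a) = log(C1 - 8*a)/2


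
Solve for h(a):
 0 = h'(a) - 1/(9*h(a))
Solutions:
 h(a) = -sqrt(C1 + 2*a)/3
 h(a) = sqrt(C1 + 2*a)/3


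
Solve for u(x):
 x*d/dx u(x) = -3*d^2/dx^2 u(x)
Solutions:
 u(x) = C1 + C2*erf(sqrt(6)*x/6)


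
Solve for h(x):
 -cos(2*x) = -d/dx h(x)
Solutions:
 h(x) = C1 + sin(2*x)/2


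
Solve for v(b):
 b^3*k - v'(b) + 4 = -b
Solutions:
 v(b) = C1 + b^4*k/4 + b^2/2 + 4*b


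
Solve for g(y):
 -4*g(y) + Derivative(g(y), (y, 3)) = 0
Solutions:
 g(y) = C3*exp(2^(2/3)*y) + (C1*sin(2^(2/3)*sqrt(3)*y/2) + C2*cos(2^(2/3)*sqrt(3)*y/2))*exp(-2^(2/3)*y/2)


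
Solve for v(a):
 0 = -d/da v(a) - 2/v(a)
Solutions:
 v(a) = -sqrt(C1 - 4*a)
 v(a) = sqrt(C1 - 4*a)


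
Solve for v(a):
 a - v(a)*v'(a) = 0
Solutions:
 v(a) = -sqrt(C1 + a^2)
 v(a) = sqrt(C1 + a^2)


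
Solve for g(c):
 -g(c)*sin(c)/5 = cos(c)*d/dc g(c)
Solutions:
 g(c) = C1*cos(c)^(1/5)


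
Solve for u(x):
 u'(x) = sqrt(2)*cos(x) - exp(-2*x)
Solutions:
 u(x) = C1 + sqrt(2)*sin(x) + exp(-2*x)/2


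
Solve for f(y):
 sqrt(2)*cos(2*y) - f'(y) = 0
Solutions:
 f(y) = C1 + sqrt(2)*sin(2*y)/2


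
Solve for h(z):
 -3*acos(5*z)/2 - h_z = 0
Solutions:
 h(z) = C1 - 3*z*acos(5*z)/2 + 3*sqrt(1 - 25*z^2)/10


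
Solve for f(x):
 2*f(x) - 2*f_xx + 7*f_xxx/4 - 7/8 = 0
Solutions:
 f(x) = C1*exp(x*(32*2^(1/3)/(21*sqrt(3201) + 1195)^(1/3) + 16 + 2^(2/3)*(21*sqrt(3201) + 1195)^(1/3))/42)*sin(2^(1/3)*sqrt(3)*x*(-2^(1/3)*(21*sqrt(3201) + 1195)^(1/3) + 32/(21*sqrt(3201) + 1195)^(1/3))/42) + C2*exp(x*(32*2^(1/3)/(21*sqrt(3201) + 1195)^(1/3) + 16 + 2^(2/3)*(21*sqrt(3201) + 1195)^(1/3))/42)*cos(2^(1/3)*sqrt(3)*x*(-2^(1/3)*(21*sqrt(3201) + 1195)^(1/3) + 32/(21*sqrt(3201) + 1195)^(1/3))/42) + C3*exp(x*(-2^(2/3)*(21*sqrt(3201) + 1195)^(1/3) - 32*2^(1/3)/(21*sqrt(3201) + 1195)^(1/3) + 8)/21) + 7/16


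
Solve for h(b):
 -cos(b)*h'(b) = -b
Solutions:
 h(b) = C1 + Integral(b/cos(b), b)


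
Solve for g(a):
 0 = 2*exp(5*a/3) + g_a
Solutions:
 g(a) = C1 - 6*exp(5*a/3)/5


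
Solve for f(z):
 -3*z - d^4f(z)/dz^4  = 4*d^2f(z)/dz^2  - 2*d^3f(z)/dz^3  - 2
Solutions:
 f(z) = C1 + C2*z - z^3/8 + z^2/16 + (C3*sin(sqrt(3)*z) + C4*cos(sqrt(3)*z))*exp(z)


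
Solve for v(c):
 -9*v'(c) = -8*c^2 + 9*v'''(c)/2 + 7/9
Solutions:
 v(c) = C1 + C2*sin(sqrt(2)*c) + C3*cos(sqrt(2)*c) + 8*c^3/27 - 79*c/81


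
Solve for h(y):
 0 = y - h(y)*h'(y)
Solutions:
 h(y) = -sqrt(C1 + y^2)
 h(y) = sqrt(C1 + y^2)


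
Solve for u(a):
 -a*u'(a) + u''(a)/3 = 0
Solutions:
 u(a) = C1 + C2*erfi(sqrt(6)*a/2)


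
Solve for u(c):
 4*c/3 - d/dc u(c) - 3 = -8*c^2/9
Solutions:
 u(c) = C1 + 8*c^3/27 + 2*c^2/3 - 3*c


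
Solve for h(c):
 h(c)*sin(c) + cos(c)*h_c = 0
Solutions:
 h(c) = C1*cos(c)


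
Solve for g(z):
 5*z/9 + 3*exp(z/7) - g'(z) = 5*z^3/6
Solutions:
 g(z) = C1 - 5*z^4/24 + 5*z^2/18 + 21*exp(z/7)


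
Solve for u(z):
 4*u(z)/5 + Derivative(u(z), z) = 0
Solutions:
 u(z) = C1*exp(-4*z/5)


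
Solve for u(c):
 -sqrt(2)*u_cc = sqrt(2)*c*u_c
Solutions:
 u(c) = C1 + C2*erf(sqrt(2)*c/2)


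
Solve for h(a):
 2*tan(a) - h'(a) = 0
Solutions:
 h(a) = C1 - 2*log(cos(a))


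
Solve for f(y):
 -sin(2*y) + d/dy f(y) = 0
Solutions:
 f(y) = C1 - cos(2*y)/2


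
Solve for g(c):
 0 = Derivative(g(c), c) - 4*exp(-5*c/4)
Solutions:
 g(c) = C1 - 16*exp(-5*c/4)/5


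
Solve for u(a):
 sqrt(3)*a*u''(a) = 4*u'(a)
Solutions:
 u(a) = C1 + C2*a^(1 + 4*sqrt(3)/3)


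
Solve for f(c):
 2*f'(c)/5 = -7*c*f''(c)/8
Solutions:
 f(c) = C1 + C2*c^(19/35)


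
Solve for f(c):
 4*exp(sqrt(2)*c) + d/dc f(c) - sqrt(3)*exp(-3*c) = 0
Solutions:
 f(c) = C1 - 2*sqrt(2)*exp(sqrt(2)*c) - sqrt(3)*exp(-3*c)/3


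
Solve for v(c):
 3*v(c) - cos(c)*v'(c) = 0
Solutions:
 v(c) = C1*(sin(c) + 1)^(3/2)/(sin(c) - 1)^(3/2)


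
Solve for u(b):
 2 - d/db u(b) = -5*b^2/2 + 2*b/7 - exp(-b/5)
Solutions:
 u(b) = C1 + 5*b^3/6 - b^2/7 + 2*b - 5*exp(-b/5)


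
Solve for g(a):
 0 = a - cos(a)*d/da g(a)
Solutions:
 g(a) = C1 + Integral(a/cos(a), a)


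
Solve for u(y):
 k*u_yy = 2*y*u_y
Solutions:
 u(y) = C1 + C2*erf(y*sqrt(-1/k))/sqrt(-1/k)


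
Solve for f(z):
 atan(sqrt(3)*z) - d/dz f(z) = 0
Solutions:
 f(z) = C1 + z*atan(sqrt(3)*z) - sqrt(3)*log(3*z^2 + 1)/6


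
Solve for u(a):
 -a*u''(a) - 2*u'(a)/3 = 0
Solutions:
 u(a) = C1 + C2*a^(1/3)


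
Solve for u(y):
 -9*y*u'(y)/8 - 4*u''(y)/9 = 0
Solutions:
 u(y) = C1 + C2*erf(9*y/8)


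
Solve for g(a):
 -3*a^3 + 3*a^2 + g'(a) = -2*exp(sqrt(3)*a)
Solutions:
 g(a) = C1 + 3*a^4/4 - a^3 - 2*sqrt(3)*exp(sqrt(3)*a)/3


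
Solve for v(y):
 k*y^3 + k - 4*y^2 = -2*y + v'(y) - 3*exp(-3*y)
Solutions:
 v(y) = C1 + k*y^4/4 + k*y - 4*y^3/3 + y^2 - exp(-3*y)


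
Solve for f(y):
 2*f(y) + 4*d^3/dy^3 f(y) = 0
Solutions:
 f(y) = C3*exp(-2^(2/3)*y/2) + (C1*sin(2^(2/3)*sqrt(3)*y/4) + C2*cos(2^(2/3)*sqrt(3)*y/4))*exp(2^(2/3)*y/4)


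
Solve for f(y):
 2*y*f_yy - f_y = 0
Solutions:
 f(y) = C1 + C2*y^(3/2)


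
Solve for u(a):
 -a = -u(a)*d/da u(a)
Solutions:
 u(a) = -sqrt(C1 + a^2)
 u(a) = sqrt(C1 + a^2)


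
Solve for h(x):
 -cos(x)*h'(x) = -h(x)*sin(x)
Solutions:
 h(x) = C1/cos(x)


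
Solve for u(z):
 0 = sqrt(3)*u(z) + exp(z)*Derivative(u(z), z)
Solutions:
 u(z) = C1*exp(sqrt(3)*exp(-z))


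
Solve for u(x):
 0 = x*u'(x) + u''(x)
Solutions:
 u(x) = C1 + C2*erf(sqrt(2)*x/2)


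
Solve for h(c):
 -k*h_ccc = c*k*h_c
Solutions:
 h(c) = C1 + Integral(C2*airyai(-c) + C3*airybi(-c), c)


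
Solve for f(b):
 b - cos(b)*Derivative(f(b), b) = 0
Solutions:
 f(b) = C1 + Integral(b/cos(b), b)


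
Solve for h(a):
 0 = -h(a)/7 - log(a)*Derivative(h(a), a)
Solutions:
 h(a) = C1*exp(-li(a)/7)


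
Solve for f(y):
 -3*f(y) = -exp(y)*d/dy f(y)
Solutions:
 f(y) = C1*exp(-3*exp(-y))


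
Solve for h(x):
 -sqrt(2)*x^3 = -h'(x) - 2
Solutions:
 h(x) = C1 + sqrt(2)*x^4/4 - 2*x


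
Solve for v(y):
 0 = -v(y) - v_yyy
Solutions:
 v(y) = C3*exp(-y) + (C1*sin(sqrt(3)*y/2) + C2*cos(sqrt(3)*y/2))*exp(y/2)


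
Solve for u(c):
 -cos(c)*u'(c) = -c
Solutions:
 u(c) = C1 + Integral(c/cos(c), c)


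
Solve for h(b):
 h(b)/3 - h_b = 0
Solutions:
 h(b) = C1*exp(b/3)


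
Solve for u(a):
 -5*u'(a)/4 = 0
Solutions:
 u(a) = C1


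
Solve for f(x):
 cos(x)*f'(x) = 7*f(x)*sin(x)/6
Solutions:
 f(x) = C1/cos(x)^(7/6)


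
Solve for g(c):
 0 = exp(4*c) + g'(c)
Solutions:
 g(c) = C1 - exp(4*c)/4


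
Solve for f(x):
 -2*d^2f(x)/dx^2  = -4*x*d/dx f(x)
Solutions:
 f(x) = C1 + C2*erfi(x)


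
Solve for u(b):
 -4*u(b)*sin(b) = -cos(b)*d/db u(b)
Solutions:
 u(b) = C1/cos(b)^4


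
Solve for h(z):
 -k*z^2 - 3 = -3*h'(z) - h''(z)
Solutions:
 h(z) = C1 + C2*exp(-3*z) + k*z^3/9 - k*z^2/9 + 2*k*z/27 + z


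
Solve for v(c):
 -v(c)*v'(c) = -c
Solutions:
 v(c) = -sqrt(C1 + c^2)
 v(c) = sqrt(C1 + c^2)


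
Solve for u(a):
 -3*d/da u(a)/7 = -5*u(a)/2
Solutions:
 u(a) = C1*exp(35*a/6)


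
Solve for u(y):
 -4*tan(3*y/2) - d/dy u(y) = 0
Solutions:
 u(y) = C1 + 8*log(cos(3*y/2))/3


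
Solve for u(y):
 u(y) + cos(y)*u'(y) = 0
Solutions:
 u(y) = C1*sqrt(sin(y) - 1)/sqrt(sin(y) + 1)


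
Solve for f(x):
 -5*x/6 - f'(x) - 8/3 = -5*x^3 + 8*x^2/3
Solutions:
 f(x) = C1 + 5*x^4/4 - 8*x^3/9 - 5*x^2/12 - 8*x/3


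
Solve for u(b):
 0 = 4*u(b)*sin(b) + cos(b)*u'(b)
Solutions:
 u(b) = C1*cos(b)^4


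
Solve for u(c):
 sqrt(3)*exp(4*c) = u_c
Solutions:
 u(c) = C1 + sqrt(3)*exp(4*c)/4


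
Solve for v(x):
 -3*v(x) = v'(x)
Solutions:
 v(x) = C1*exp(-3*x)


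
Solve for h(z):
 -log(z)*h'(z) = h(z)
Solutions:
 h(z) = C1*exp(-li(z))


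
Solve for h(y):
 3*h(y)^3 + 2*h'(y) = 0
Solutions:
 h(y) = -sqrt(-1/(C1 - 3*y))
 h(y) = sqrt(-1/(C1 - 3*y))


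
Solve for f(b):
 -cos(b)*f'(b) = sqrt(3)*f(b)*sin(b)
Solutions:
 f(b) = C1*cos(b)^(sqrt(3))


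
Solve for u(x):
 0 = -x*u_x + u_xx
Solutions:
 u(x) = C1 + C2*erfi(sqrt(2)*x/2)


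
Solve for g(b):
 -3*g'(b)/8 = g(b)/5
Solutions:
 g(b) = C1*exp(-8*b/15)


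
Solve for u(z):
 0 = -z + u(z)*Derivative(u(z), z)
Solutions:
 u(z) = -sqrt(C1 + z^2)
 u(z) = sqrt(C1 + z^2)


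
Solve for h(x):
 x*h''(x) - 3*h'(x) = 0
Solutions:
 h(x) = C1 + C2*x^4


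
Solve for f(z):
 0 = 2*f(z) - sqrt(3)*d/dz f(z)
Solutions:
 f(z) = C1*exp(2*sqrt(3)*z/3)


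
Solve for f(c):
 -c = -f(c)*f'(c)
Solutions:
 f(c) = -sqrt(C1 + c^2)
 f(c) = sqrt(C1 + c^2)


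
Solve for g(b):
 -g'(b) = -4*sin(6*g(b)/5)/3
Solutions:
 -4*b/3 + 5*log(cos(6*g(b)/5) - 1)/12 - 5*log(cos(6*g(b)/5) + 1)/12 = C1


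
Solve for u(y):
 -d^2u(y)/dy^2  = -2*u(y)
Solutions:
 u(y) = C1*exp(-sqrt(2)*y) + C2*exp(sqrt(2)*y)


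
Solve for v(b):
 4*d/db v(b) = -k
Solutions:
 v(b) = C1 - b*k/4


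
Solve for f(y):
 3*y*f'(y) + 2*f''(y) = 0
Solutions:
 f(y) = C1 + C2*erf(sqrt(3)*y/2)


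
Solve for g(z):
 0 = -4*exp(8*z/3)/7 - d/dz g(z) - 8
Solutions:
 g(z) = C1 - 8*z - 3*exp(8*z/3)/14


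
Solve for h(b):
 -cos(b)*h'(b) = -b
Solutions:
 h(b) = C1 + Integral(b/cos(b), b)


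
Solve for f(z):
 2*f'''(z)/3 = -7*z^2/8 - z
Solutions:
 f(z) = C1 + C2*z + C3*z^2 - 7*z^5/320 - z^4/16


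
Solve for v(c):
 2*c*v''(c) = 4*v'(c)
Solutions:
 v(c) = C1 + C2*c^3


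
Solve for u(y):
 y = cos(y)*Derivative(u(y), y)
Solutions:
 u(y) = C1 + Integral(y/cos(y), y)


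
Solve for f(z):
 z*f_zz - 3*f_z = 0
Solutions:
 f(z) = C1 + C2*z^4


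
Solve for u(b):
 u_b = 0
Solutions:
 u(b) = C1


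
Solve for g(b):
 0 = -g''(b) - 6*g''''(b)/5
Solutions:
 g(b) = C1 + C2*b + C3*sin(sqrt(30)*b/6) + C4*cos(sqrt(30)*b/6)


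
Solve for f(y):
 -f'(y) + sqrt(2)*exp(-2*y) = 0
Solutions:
 f(y) = C1 - sqrt(2)*exp(-2*y)/2


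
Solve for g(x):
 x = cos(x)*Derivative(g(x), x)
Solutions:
 g(x) = C1 + Integral(x/cos(x), x)


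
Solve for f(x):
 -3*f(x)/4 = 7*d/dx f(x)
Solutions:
 f(x) = C1*exp(-3*x/28)


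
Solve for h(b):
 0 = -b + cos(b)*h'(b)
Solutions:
 h(b) = C1 + Integral(b/cos(b), b)


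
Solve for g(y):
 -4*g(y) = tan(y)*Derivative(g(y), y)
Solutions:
 g(y) = C1/sin(y)^4


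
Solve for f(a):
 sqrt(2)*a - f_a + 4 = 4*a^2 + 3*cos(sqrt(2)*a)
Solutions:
 f(a) = C1 - 4*a^3/3 + sqrt(2)*a^2/2 + 4*a - 3*sqrt(2)*sin(sqrt(2)*a)/2


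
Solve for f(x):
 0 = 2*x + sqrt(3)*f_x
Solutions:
 f(x) = C1 - sqrt(3)*x^2/3


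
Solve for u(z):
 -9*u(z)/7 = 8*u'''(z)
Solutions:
 u(z) = C3*exp(-21^(2/3)*z/14) + (C1*sin(3*3^(1/6)*7^(2/3)*z/28) + C2*cos(3*3^(1/6)*7^(2/3)*z/28))*exp(21^(2/3)*z/28)


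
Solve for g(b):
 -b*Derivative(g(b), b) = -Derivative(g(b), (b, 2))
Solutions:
 g(b) = C1 + C2*erfi(sqrt(2)*b/2)


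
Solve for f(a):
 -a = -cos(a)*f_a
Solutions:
 f(a) = C1 + Integral(a/cos(a), a)


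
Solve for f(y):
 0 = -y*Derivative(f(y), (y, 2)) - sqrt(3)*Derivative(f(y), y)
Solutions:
 f(y) = C1 + C2*y^(1 - sqrt(3))


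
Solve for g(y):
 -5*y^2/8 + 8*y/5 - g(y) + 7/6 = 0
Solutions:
 g(y) = -5*y^2/8 + 8*y/5 + 7/6


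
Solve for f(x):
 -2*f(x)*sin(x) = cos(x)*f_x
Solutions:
 f(x) = C1*cos(x)^2


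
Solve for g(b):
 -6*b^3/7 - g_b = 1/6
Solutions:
 g(b) = C1 - 3*b^4/14 - b/6


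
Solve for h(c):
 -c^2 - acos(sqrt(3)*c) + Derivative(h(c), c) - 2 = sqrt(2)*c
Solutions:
 h(c) = C1 + c^3/3 + sqrt(2)*c^2/2 + c*acos(sqrt(3)*c) + 2*c - sqrt(3)*sqrt(1 - 3*c^2)/3


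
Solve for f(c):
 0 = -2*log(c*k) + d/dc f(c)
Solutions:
 f(c) = C1 + 2*c*log(c*k) - 2*c


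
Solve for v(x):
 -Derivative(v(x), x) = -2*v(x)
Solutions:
 v(x) = C1*exp(2*x)


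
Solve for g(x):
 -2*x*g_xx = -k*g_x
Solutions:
 g(x) = C1 + x^(re(k)/2 + 1)*(C2*sin(log(x)*Abs(im(k))/2) + C3*cos(log(x)*im(k)/2))


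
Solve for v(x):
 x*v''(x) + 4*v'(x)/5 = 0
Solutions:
 v(x) = C1 + C2*x^(1/5)


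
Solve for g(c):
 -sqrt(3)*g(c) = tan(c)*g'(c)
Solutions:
 g(c) = C1/sin(c)^(sqrt(3))


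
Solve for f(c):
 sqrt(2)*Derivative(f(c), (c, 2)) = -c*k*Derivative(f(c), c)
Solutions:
 f(c) = Piecewise((-2^(3/4)*sqrt(pi)*C1*erf(2^(1/4)*c*sqrt(k)/2)/(2*sqrt(k)) - C2, (k > 0) | (k < 0)), (-C1*c - C2, True))


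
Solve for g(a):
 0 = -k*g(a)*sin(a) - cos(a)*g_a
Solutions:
 g(a) = C1*exp(k*log(cos(a)))


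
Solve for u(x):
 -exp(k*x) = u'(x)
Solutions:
 u(x) = C1 - exp(k*x)/k


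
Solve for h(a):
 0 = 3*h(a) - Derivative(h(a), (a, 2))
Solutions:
 h(a) = C1*exp(-sqrt(3)*a) + C2*exp(sqrt(3)*a)


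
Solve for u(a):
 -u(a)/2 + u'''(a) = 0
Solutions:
 u(a) = C3*exp(2^(2/3)*a/2) + (C1*sin(2^(2/3)*sqrt(3)*a/4) + C2*cos(2^(2/3)*sqrt(3)*a/4))*exp(-2^(2/3)*a/4)


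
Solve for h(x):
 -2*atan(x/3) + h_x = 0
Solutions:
 h(x) = C1 + 2*x*atan(x/3) - 3*log(x^2 + 9)


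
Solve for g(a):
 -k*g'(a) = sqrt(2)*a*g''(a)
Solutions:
 g(a) = C1 + a^(-sqrt(2)*re(k)/2 + 1)*(C2*sin(sqrt(2)*log(a)*Abs(im(k))/2) + C3*cos(sqrt(2)*log(a)*im(k)/2))


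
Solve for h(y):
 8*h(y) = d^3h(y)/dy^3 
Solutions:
 h(y) = C3*exp(2*y) + (C1*sin(sqrt(3)*y) + C2*cos(sqrt(3)*y))*exp(-y)


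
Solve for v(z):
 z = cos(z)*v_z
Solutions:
 v(z) = C1 + Integral(z/cos(z), z)


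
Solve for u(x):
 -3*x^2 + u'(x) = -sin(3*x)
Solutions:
 u(x) = C1 + x^3 + cos(3*x)/3


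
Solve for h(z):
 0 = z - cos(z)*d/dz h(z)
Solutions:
 h(z) = C1 + Integral(z/cos(z), z)


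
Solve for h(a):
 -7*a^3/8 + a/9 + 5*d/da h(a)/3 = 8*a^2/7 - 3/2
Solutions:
 h(a) = C1 + 21*a^4/160 + 8*a^3/35 - a^2/30 - 9*a/10


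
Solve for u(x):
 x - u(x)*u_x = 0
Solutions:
 u(x) = -sqrt(C1 + x^2)
 u(x) = sqrt(C1 + x^2)


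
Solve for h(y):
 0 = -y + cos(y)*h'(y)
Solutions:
 h(y) = C1 + Integral(y/cos(y), y)


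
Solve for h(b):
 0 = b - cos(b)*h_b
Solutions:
 h(b) = C1 + Integral(b/cos(b), b)


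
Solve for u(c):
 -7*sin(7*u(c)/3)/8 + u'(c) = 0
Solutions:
 -7*c/8 + 3*log(cos(7*u(c)/3) - 1)/14 - 3*log(cos(7*u(c)/3) + 1)/14 = C1


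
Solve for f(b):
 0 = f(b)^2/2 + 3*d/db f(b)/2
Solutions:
 f(b) = 3/(C1 + b)


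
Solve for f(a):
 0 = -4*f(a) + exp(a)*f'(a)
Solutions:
 f(a) = C1*exp(-4*exp(-a))


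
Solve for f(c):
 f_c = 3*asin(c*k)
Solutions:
 f(c) = C1 + 3*Piecewise((c*asin(c*k) + sqrt(-c^2*k^2 + 1)/k, Ne(k, 0)), (0, True))


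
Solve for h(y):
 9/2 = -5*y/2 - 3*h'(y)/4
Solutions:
 h(y) = C1 - 5*y^2/3 - 6*y


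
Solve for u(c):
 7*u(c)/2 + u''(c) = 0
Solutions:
 u(c) = C1*sin(sqrt(14)*c/2) + C2*cos(sqrt(14)*c/2)


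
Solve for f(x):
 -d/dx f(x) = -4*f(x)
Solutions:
 f(x) = C1*exp(4*x)


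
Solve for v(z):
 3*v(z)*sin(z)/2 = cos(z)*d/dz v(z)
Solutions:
 v(z) = C1/cos(z)^(3/2)


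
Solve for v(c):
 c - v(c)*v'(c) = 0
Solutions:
 v(c) = -sqrt(C1 + c^2)
 v(c) = sqrt(C1 + c^2)


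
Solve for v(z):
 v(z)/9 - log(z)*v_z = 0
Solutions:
 v(z) = C1*exp(li(z)/9)


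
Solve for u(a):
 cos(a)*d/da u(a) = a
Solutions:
 u(a) = C1 + Integral(a/cos(a), a)


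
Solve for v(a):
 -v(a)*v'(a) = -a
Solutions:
 v(a) = -sqrt(C1 + a^2)
 v(a) = sqrt(C1 + a^2)


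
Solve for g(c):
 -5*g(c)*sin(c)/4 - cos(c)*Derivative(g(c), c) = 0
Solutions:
 g(c) = C1*cos(c)^(5/4)


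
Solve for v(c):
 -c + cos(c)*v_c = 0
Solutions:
 v(c) = C1 + Integral(c/cos(c), c)


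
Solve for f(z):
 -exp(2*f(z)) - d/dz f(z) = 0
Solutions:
 f(z) = log(-sqrt(-1/(C1 - z))) - log(2)/2
 f(z) = log(-1/(C1 - z))/2 - log(2)/2


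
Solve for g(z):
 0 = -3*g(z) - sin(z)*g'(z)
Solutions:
 g(z) = C1*(cos(z) + 1)^(3/2)/(cos(z) - 1)^(3/2)


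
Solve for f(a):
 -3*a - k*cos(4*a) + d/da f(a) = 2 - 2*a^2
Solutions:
 f(a) = C1 - 2*a^3/3 + 3*a^2/2 + 2*a + k*sin(4*a)/4


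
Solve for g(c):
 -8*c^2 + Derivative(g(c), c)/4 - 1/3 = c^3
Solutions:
 g(c) = C1 + c^4 + 32*c^3/3 + 4*c/3


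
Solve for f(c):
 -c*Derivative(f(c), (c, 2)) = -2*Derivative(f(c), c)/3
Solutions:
 f(c) = C1 + C2*c^(5/3)


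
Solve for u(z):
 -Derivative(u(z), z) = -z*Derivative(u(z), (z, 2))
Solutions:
 u(z) = C1 + C2*z^2


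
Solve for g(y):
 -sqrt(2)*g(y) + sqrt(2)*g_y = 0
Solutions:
 g(y) = C1*exp(y)


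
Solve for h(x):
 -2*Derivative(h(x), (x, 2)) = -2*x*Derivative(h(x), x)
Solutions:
 h(x) = C1 + C2*erfi(sqrt(2)*x/2)


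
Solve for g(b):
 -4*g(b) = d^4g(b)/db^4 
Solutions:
 g(b) = (C1*sin(b) + C2*cos(b))*exp(-b) + (C3*sin(b) + C4*cos(b))*exp(b)


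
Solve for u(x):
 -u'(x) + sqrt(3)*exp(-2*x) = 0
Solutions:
 u(x) = C1 - sqrt(3)*exp(-2*x)/2


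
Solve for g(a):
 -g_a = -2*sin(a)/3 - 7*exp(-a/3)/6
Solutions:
 g(a) = C1 - 2*cos(a)/3 - 7*exp(-a/3)/2


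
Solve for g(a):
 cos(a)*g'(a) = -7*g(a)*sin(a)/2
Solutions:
 g(a) = C1*cos(a)^(7/2)


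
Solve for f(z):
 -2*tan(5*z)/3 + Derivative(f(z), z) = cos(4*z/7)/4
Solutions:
 f(z) = C1 - 2*log(cos(5*z))/15 + 7*sin(4*z/7)/16


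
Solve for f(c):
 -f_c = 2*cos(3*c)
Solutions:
 f(c) = C1 - 2*sin(3*c)/3


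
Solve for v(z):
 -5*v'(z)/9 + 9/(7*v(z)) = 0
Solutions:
 v(z) = -sqrt(C1 + 5670*z)/35
 v(z) = sqrt(C1 + 5670*z)/35


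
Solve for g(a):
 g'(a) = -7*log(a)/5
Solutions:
 g(a) = C1 - 7*a*log(a)/5 + 7*a/5


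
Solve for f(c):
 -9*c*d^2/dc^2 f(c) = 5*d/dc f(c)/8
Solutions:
 f(c) = C1 + C2*c^(67/72)


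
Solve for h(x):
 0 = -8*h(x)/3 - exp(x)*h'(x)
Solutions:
 h(x) = C1*exp(8*exp(-x)/3)


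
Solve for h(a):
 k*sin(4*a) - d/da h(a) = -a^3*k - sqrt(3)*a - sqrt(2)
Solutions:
 h(a) = C1 + a^4*k/4 + sqrt(3)*a^2/2 + sqrt(2)*a - k*cos(4*a)/4


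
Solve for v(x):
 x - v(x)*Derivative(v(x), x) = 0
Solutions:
 v(x) = -sqrt(C1 + x^2)
 v(x) = sqrt(C1 + x^2)


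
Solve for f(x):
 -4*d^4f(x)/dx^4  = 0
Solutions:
 f(x) = C1 + C2*x + C3*x^2 + C4*x^3


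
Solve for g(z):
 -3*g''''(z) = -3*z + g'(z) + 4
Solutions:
 g(z) = C1 + C4*exp(-3^(2/3)*z/3) + 3*z^2/2 - 4*z + (C2*sin(3^(1/6)*z/2) + C3*cos(3^(1/6)*z/2))*exp(3^(2/3)*z/6)


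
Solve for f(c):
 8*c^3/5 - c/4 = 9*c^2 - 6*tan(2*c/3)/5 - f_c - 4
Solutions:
 f(c) = C1 - 2*c^4/5 + 3*c^3 + c^2/8 - 4*c + 9*log(cos(2*c/3))/5


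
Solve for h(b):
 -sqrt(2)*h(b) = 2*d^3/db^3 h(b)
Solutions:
 h(b) = C3*exp(-2^(5/6)*b/2) + (C1*sin(2^(5/6)*sqrt(3)*b/4) + C2*cos(2^(5/6)*sqrt(3)*b/4))*exp(2^(5/6)*b/4)


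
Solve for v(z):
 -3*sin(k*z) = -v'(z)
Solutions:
 v(z) = C1 - 3*cos(k*z)/k


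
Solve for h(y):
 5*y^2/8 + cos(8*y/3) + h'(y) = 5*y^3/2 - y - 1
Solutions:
 h(y) = C1 + 5*y^4/8 - 5*y^3/24 - y^2/2 - y - 3*sin(8*y/3)/8


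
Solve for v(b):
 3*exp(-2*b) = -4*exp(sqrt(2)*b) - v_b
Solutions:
 v(b) = C1 - 2*sqrt(2)*exp(sqrt(2)*b) + 3*exp(-2*b)/2


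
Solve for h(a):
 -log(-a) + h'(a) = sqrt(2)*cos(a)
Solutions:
 h(a) = C1 + a*log(-a) - a + sqrt(2)*sin(a)


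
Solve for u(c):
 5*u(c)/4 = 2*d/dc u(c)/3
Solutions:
 u(c) = C1*exp(15*c/8)


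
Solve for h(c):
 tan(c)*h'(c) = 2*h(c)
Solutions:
 h(c) = C1*sin(c)^2


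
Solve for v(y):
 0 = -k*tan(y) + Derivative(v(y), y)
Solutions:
 v(y) = C1 - k*log(cos(y))


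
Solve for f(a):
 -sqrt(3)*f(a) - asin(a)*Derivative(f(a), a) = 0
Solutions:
 f(a) = C1*exp(-sqrt(3)*Integral(1/asin(a), a))


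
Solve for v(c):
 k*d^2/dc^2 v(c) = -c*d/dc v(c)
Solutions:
 v(c) = C1 + C2*sqrt(k)*erf(sqrt(2)*c*sqrt(1/k)/2)


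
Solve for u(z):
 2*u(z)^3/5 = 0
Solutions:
 u(z) = 0


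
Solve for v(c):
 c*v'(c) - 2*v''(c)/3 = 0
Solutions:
 v(c) = C1 + C2*erfi(sqrt(3)*c/2)


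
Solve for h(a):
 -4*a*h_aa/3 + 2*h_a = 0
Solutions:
 h(a) = C1 + C2*a^(5/2)


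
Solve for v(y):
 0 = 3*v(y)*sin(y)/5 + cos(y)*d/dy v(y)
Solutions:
 v(y) = C1*cos(y)^(3/5)


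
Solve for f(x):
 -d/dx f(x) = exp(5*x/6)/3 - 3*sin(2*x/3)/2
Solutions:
 f(x) = C1 - 2*exp(5*x/6)/5 - 9*cos(2*x/3)/4


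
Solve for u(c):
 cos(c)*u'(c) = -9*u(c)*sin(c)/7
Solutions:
 u(c) = C1*cos(c)^(9/7)


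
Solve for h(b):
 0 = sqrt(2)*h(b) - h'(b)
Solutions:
 h(b) = C1*exp(sqrt(2)*b)


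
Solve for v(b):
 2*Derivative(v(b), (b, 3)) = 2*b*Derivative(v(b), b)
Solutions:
 v(b) = C1 + Integral(C2*airyai(b) + C3*airybi(b), b)


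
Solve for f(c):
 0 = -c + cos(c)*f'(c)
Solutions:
 f(c) = C1 + Integral(c/cos(c), c)


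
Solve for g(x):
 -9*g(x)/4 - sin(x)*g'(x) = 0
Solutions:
 g(x) = C1*(cos(x) + 1)^(9/8)/(cos(x) - 1)^(9/8)


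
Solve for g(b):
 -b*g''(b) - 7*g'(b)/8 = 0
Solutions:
 g(b) = C1 + C2*b^(1/8)


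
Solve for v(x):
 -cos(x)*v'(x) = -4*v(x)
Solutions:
 v(x) = C1*(sin(x)^2 + 2*sin(x) + 1)/(sin(x)^2 - 2*sin(x) + 1)


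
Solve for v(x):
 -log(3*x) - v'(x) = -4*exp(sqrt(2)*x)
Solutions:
 v(x) = C1 - x*log(x) + x*(1 - log(3)) + 2*sqrt(2)*exp(sqrt(2)*x)


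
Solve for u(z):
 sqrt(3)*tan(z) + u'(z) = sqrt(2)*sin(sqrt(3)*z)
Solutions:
 u(z) = C1 + sqrt(3)*log(cos(z)) - sqrt(6)*cos(sqrt(3)*z)/3


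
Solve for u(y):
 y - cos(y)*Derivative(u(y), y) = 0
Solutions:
 u(y) = C1 + Integral(y/cos(y), y)


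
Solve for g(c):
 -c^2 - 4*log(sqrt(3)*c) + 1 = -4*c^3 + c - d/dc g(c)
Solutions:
 g(c) = C1 - c^4 + c^3/3 + c^2/2 + 4*c*log(c) - 5*c + c*log(9)


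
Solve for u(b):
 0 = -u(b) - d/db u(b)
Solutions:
 u(b) = C1*exp(-b)


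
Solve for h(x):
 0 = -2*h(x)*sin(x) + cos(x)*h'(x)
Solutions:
 h(x) = C1/cos(x)^2


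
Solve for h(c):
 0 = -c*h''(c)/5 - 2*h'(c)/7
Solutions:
 h(c) = C1 + C2/c^(3/7)


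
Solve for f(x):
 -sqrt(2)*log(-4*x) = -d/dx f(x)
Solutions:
 f(x) = C1 + sqrt(2)*x*log(-x) + sqrt(2)*x*(-1 + 2*log(2))


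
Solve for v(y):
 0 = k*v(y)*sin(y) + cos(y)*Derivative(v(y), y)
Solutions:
 v(y) = C1*exp(k*log(cos(y)))


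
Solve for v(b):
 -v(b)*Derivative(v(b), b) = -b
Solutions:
 v(b) = -sqrt(C1 + b^2)
 v(b) = sqrt(C1 + b^2)


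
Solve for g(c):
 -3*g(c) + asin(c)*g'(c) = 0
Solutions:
 g(c) = C1*exp(3*Integral(1/asin(c), c))


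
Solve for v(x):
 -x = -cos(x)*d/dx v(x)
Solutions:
 v(x) = C1 + Integral(x/cos(x), x)


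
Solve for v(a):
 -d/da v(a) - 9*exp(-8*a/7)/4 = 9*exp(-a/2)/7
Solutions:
 v(a) = C1 + 18*exp(-a/2)/7 + 63*exp(-8*a/7)/32


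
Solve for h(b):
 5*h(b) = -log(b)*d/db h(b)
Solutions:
 h(b) = C1*exp(-5*li(b))


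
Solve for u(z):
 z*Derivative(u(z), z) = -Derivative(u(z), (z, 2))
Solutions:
 u(z) = C1 + C2*erf(sqrt(2)*z/2)


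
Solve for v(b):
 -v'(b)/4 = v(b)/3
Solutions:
 v(b) = C1*exp(-4*b/3)


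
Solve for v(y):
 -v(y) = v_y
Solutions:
 v(y) = C1*exp(-y)


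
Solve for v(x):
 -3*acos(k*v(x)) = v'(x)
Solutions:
 Integral(1/acos(_y*k), (_y, v(x))) = C1 - 3*x


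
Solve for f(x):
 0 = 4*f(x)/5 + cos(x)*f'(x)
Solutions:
 f(x) = C1*(sin(x) - 1)^(2/5)/(sin(x) + 1)^(2/5)


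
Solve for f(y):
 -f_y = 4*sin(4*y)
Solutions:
 f(y) = C1 + cos(4*y)


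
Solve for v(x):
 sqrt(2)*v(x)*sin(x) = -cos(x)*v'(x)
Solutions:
 v(x) = C1*cos(x)^(sqrt(2))


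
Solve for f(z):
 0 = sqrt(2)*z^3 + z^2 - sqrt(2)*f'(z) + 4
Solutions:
 f(z) = C1 + z^4/4 + sqrt(2)*z^3/6 + 2*sqrt(2)*z


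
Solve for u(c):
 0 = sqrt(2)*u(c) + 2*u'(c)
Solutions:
 u(c) = C1*exp(-sqrt(2)*c/2)


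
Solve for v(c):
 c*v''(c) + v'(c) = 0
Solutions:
 v(c) = C1 + C2*log(c)


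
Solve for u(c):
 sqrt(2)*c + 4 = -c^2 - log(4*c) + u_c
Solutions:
 u(c) = C1 + c^3/3 + sqrt(2)*c^2/2 + c*log(c) + c*log(4) + 3*c


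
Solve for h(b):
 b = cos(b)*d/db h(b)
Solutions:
 h(b) = C1 + Integral(b/cos(b), b)


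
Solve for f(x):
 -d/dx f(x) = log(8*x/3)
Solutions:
 f(x) = C1 - x*log(x) + x*log(3/8) + x


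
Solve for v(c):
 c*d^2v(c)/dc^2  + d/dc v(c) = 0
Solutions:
 v(c) = C1 + C2*log(c)


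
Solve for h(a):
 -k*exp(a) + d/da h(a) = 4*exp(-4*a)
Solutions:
 h(a) = C1 + k*exp(a) - exp(-4*a)
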